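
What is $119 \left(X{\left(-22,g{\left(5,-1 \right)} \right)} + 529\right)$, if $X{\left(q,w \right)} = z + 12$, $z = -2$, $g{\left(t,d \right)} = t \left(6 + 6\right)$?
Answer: $64141$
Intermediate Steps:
$g{\left(t,d \right)} = 12 t$ ($g{\left(t,d \right)} = t 12 = 12 t$)
$X{\left(q,w \right)} = 10$ ($X{\left(q,w \right)} = -2 + 12 = 10$)
$119 \left(X{\left(-22,g{\left(5,-1 \right)} \right)} + 529\right) = 119 \left(10 + 529\right) = 119 \cdot 539 = 64141$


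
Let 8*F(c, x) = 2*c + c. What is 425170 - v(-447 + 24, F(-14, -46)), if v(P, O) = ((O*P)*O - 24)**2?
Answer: -34832859809/256 ≈ -1.3607e+8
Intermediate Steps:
F(c, x) = 3*c/8 (F(c, x) = (2*c + c)/8 = (3*c)/8 = 3*c/8)
v(P, O) = (-24 + P*O**2)**2 (v(P, O) = (P*O**2 - 24)**2 = (-24 + P*O**2)**2)
425170 - v(-447 + 24, F(-14, -46)) = 425170 - (-24 + (-447 + 24)*((3/8)*(-14))**2)**2 = 425170 - (-24 - 423*(-21/4)**2)**2 = 425170 - (-24 - 423*441/16)**2 = 425170 - (-24 - 186543/16)**2 = 425170 - (-186927/16)**2 = 425170 - 1*34941703329/256 = 425170 - 34941703329/256 = -34832859809/256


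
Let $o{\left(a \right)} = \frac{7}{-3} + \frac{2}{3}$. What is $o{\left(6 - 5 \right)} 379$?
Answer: $- \frac{1895}{3} \approx -631.67$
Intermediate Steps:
$o{\left(a \right)} = - \frac{5}{3}$ ($o{\left(a \right)} = 7 \left(- \frac{1}{3}\right) + 2 \cdot \frac{1}{3} = - \frac{7}{3} + \frac{2}{3} = - \frac{5}{3}$)
$o{\left(6 - 5 \right)} 379 = \left(- \frac{5}{3}\right) 379 = - \frac{1895}{3}$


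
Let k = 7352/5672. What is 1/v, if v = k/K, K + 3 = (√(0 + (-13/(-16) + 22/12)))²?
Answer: -12053/44112 ≈ -0.27324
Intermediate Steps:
k = 919/709 (k = 7352*(1/5672) = 919/709 ≈ 1.2962)
K = -17/48 (K = -3 + (√(0 + (-13/(-16) + 22/12)))² = -3 + (√(0 + (-13*(-1/16) + 22*(1/12))))² = -3 + (√(0 + (13/16 + 11/6)))² = -3 + (√(0 + 127/48))² = -3 + (√(127/48))² = -3 + (√381/12)² = -3 + 127/48 = -17/48 ≈ -0.35417)
v = -44112/12053 (v = 919/(709*(-17/48)) = (919/709)*(-48/17) = -44112/12053 ≈ -3.6598)
1/v = 1/(-44112/12053) = -12053/44112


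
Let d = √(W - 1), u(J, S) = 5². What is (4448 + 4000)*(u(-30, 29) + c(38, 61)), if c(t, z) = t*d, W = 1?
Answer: 211200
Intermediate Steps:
u(J, S) = 25
d = 0 (d = √(1 - 1) = √0 = 0)
c(t, z) = 0 (c(t, z) = t*0 = 0)
(4448 + 4000)*(u(-30, 29) + c(38, 61)) = (4448 + 4000)*(25 + 0) = 8448*25 = 211200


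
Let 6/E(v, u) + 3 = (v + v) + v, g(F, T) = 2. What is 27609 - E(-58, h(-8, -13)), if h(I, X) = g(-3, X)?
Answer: 1628933/59 ≈ 27609.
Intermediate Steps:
h(I, X) = 2
E(v, u) = 6/(-3 + 3*v) (E(v, u) = 6/(-3 + ((v + v) + v)) = 6/(-3 + (2*v + v)) = 6/(-3 + 3*v))
27609 - E(-58, h(-8, -13)) = 27609 - 2/(-1 - 58) = 27609 - 2/(-59) = 27609 - 2*(-1)/59 = 27609 - 1*(-2/59) = 27609 + 2/59 = 1628933/59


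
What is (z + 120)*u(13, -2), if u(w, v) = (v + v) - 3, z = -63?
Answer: -399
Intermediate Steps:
u(w, v) = -3 + 2*v (u(w, v) = 2*v - 3 = -3 + 2*v)
(z + 120)*u(13, -2) = (-63 + 120)*(-3 + 2*(-2)) = 57*(-3 - 4) = 57*(-7) = -399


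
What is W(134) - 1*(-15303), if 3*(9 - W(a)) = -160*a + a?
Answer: 22414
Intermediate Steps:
W(a) = 9 + 53*a (W(a) = 9 - (-160*a + a)/3 = 9 - (-53)*a = 9 + 53*a)
W(134) - 1*(-15303) = (9 + 53*134) - 1*(-15303) = (9 + 7102) + 15303 = 7111 + 15303 = 22414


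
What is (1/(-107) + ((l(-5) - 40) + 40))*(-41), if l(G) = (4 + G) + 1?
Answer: 41/107 ≈ 0.38318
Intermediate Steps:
l(G) = 5 + G
(1/(-107) + ((l(-5) - 40) + 40))*(-41) = (1/(-107) + (((5 - 5) - 40) + 40))*(-41) = (-1/107 + ((0 - 40) + 40))*(-41) = (-1/107 + (-40 + 40))*(-41) = (-1/107 + 0)*(-41) = -1/107*(-41) = 41/107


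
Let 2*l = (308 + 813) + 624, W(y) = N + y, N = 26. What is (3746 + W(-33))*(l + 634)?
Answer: 11265607/2 ≈ 5.6328e+6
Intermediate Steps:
W(y) = 26 + y
l = 1745/2 (l = ((308 + 813) + 624)/2 = (1121 + 624)/2 = (½)*1745 = 1745/2 ≈ 872.50)
(3746 + W(-33))*(l + 634) = (3746 + (26 - 33))*(1745/2 + 634) = (3746 - 7)*(3013/2) = 3739*(3013/2) = 11265607/2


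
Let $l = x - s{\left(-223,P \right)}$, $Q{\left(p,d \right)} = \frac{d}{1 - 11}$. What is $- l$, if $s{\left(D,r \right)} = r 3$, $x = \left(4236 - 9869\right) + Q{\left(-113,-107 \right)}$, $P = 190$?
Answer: $\frac{61923}{10} \approx 6192.3$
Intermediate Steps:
$Q{\left(p,d \right)} = - \frac{d}{10}$ ($Q{\left(p,d \right)} = \frac{d}{-10} = d \left(- \frac{1}{10}\right) = - \frac{d}{10}$)
$x = - \frac{56223}{10}$ ($x = \left(4236 - 9869\right) - - \frac{107}{10} = -5633 + \frac{107}{10} = - \frac{56223}{10} \approx -5622.3$)
$s{\left(D,r \right)} = 3 r$
$l = - \frac{61923}{10}$ ($l = - \frac{56223}{10} - 3 \cdot 190 = - \frac{56223}{10} - 570 = - \frac{61923}{10} \approx -6192.3$)
$- l = \left(-1\right) \left(- \frac{61923}{10}\right) = \frac{61923}{10}$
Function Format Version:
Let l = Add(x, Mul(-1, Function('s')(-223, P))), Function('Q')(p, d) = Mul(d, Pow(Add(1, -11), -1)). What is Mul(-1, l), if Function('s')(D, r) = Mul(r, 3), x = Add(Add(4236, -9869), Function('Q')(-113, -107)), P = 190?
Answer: Rational(61923, 10) ≈ 6192.3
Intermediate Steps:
Function('Q')(p, d) = Mul(Rational(-1, 10), d) (Function('Q')(p, d) = Mul(d, Pow(-10, -1)) = Mul(d, Rational(-1, 10)) = Mul(Rational(-1, 10), d))
x = Rational(-56223, 10) (x = Add(Add(4236, -9869), Mul(Rational(-1, 10), -107)) = Add(-5633, Rational(107, 10)) = Rational(-56223, 10) ≈ -5622.3)
Function('s')(D, r) = Mul(3, r)
l = Rational(-61923, 10) (l = Add(Rational(-56223, 10), Mul(-1, Mul(3, 190))) = Add(Rational(-56223, 10), Mul(-1, 570)) = Add(Rational(-56223, 10), -570) = Rational(-61923, 10) ≈ -6192.3)
Mul(-1, l) = Mul(-1, Rational(-61923, 10)) = Rational(61923, 10)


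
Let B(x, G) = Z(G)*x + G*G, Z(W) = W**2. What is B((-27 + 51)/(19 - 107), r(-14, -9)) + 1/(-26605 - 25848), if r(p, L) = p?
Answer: 82246293/576983 ≈ 142.55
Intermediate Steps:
B(x, G) = G**2 + x*G**2 (B(x, G) = G**2*x + G*G = x*G**2 + G**2 = G**2 + x*G**2)
B((-27 + 51)/(19 - 107), r(-14, -9)) + 1/(-26605 - 25848) = (-14)**2*(1 + (-27 + 51)/(19 - 107)) + 1/(-26605 - 25848) = 196*(1 + 24/(-88)) + 1/(-52453) = 196*(1 + 24*(-1/88)) - 1/52453 = 196*(1 - 3/11) - 1/52453 = 196*(8/11) - 1/52453 = 1568/11 - 1/52453 = 82246293/576983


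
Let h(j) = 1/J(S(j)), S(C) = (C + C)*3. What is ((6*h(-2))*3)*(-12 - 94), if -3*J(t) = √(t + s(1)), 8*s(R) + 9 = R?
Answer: -5724*I*√13/13 ≈ -1587.6*I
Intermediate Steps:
s(R) = -9/8 + R/8
S(C) = 6*C (S(C) = (2*C)*3 = 6*C)
J(t) = -√(-1 + t)/3 (J(t) = -√(t + (-9/8 + (⅛)*1))/3 = -√(t + (-9/8 + ⅛))/3 = -√(t - 1)/3 = -√(-1 + t)/3)
h(j) = -3/√(-1 + 6*j) (h(j) = 1/(-√(-1 + 6*j)/3) = -3/√(-1 + 6*j))
((6*h(-2))*3)*(-12 - 94) = ((6*(-3/√(-1 + 6*(-2))))*3)*(-12 - 94) = ((6*(-3/√(-1 - 12)))*3)*(-106) = ((6*(-(-3)*I*√13/13))*3)*(-106) = ((6*(3*I*√13/13))*3)*(-106) = ((18*I*√13/13)*3)*(-106) = (54*I*√13/13)*(-106) = -5724*I*√13/13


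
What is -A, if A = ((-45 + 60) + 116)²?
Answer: -17161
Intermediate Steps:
A = 17161 (A = (15 + 116)² = 131² = 17161)
-A = -1*17161 = -17161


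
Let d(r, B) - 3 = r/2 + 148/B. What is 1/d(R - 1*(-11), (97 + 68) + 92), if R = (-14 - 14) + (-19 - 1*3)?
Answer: -514/8185 ≈ -0.062798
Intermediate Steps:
R = -50 (R = -28 + (-19 - 3) = -28 - 22 = -50)
d(r, B) = 3 + r/2 + 148/B (d(r, B) = 3 + (r/2 + 148/B) = 3 + r/2 + 148/B)
1/d(R - 1*(-11), (97 + 68) + 92) = 1/(3 + (-50 - 1*(-11))/2 + 148/((97 + 68) + 92)) = 1/(3 + (-50 + 11)/2 + 148/(165 + 92)) = 1/(3 + (1/2)*(-39) + 148/257) = 1/(3 - 39/2 + 148*(1/257)) = 1/(3 - 39/2 + 148/257) = 1/(-8185/514) = -514/8185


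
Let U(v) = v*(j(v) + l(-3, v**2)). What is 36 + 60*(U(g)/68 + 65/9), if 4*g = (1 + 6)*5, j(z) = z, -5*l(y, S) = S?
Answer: 1366529/3264 ≈ 418.67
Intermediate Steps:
l(y, S) = -S/5
g = 35/4 (g = ((1 + 6)*5)/4 = (7*5)/4 = (1/4)*35 = 35/4 ≈ 8.7500)
U(v) = v*(v - v**2/5)
36 + 60*(U(g)/68 + 65/9) = 36 + 60*(((35/4)**2*(5 - 1*35/4)/5)/68 + 65/9) = 36 + 60*(((1/5)*(1225/16)*(5 - 35/4))*(1/68) + 65*(1/9)) = 36 + 60*(((1/5)*(1225/16)*(-15/4))*(1/68) + 65/9) = 36 + 60*(-3675/64*1/68 + 65/9) = 36 + 60*(-3675/4352 + 65/9) = 36 + 60*(249805/39168) = 36 + 1249025/3264 = 1366529/3264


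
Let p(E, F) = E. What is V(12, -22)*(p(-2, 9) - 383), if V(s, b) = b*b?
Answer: -186340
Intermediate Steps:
V(s, b) = b²
V(12, -22)*(p(-2, 9) - 383) = (-22)²*(-2 - 383) = 484*(-385) = -186340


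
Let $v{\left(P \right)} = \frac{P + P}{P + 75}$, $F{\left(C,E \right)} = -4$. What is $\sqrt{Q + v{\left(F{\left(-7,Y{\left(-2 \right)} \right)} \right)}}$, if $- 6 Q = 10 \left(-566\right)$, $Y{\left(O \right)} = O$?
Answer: $\frac{\sqrt{42792978}}{213} \approx 30.712$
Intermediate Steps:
$Q = \frac{2830}{3}$ ($Q = - \frac{10 \left(-566\right)}{6} = \left(- \frac{1}{6}\right) \left(-5660\right) = \frac{2830}{3} \approx 943.33$)
$v{\left(P \right)} = \frac{2 P}{75 + P}$
$\sqrt{Q + v{\left(F{\left(-7,Y{\left(-2 \right)} \right)} \right)}} = \sqrt{\frac{2830}{3} + 2 \left(-4\right) \frac{1}{75 - 4}} = \sqrt{\frac{2830}{3} + 2 \left(-4\right) \frac{1}{71}} = \sqrt{\frac{2830}{3} - \frac{8}{71}} = \sqrt{\frac{200906}{213}} = \frac{\sqrt{42792978}}{213}$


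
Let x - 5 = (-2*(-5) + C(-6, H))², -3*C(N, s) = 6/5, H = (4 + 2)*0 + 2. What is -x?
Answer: -2429/25 ≈ -97.160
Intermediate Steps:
H = 2 (H = 6*0 + 2 = 0 + 2 = 2)
C(N, s) = -⅖ (C(N, s) = -2/5 = -⅓*6/5 = -⅖)
x = 2429/25 (x = 5 + (-2*(-5) - ⅖)² = 5 + (10 - ⅖)² = 5 + (48/5)² = 5 + 2304/25 = 2429/25 ≈ 97.160)
-x = -1*2429/25 = -2429/25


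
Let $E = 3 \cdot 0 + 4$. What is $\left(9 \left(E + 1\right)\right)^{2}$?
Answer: $2025$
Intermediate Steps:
$E = 4$ ($E = 0 + 4 = 4$)
$\left(9 \left(E + 1\right)\right)^{2} = \left(9 \left(4 + 1\right)\right)^{2} = \left(9 \cdot 5\right)^{2} = 45^{2} = 2025$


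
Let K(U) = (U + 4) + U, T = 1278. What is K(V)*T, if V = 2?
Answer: 10224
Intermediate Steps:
K(U) = 4 + 2*U (K(U) = (4 + U) + U = 4 + 2*U)
K(V)*T = (4 + 2*2)*1278 = (4 + 4)*1278 = 8*1278 = 10224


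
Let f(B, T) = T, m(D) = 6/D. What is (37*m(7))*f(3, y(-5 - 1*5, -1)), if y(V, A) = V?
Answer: -2220/7 ≈ -317.14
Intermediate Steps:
(37*m(7))*f(3, y(-5 - 1*5, -1)) = (37*(6/7))*(-5 - 1*5) = (37*(6*(⅐)))*(-5 - 5) = (37*(6/7))*(-10) = (222/7)*(-10) = -2220/7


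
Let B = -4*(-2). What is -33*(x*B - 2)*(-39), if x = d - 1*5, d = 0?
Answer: -54054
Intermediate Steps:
x = -5 (x = 0 - 1*5 = 0 - 5 = -5)
B = 8
-33*(x*B - 2)*(-39) = -33*(-5*8 - 2)*(-39) = -33*(-40 - 2)*(-39) = -33*(-42)*(-39) = 1386*(-39) = -54054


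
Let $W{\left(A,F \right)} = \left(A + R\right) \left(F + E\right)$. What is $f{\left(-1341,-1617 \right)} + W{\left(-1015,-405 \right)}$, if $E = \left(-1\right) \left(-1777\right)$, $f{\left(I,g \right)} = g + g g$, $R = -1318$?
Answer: $-587804$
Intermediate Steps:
$f{\left(I,g \right)} = g + g^{2}$
$E = 1777$
$W{\left(A,F \right)} = \left(-1318 + A\right) \left(1777 + F\right)$ ($W{\left(A,F \right)} = \left(A - 1318\right) \left(F + 1777\right) = \left(-1318 + A\right) \left(1777 + F\right)$)
$f{\left(-1341,-1617 \right)} + W{\left(-1015,-405 \right)} = - 1617 \left(1 - 1617\right) - 3200876 = \left(-1617\right) \left(-1616\right) + \left(-2342086 + 533790 - 1803655 + 411075\right) = 2613072 - 3200876 = -587804$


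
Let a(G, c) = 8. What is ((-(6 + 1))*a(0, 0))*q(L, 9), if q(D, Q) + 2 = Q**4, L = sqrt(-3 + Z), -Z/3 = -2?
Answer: -367304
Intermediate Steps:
Z = 6 (Z = -3*(-2) = 6)
L = sqrt(3) (L = sqrt(-3 + 6) = sqrt(3) ≈ 1.7320)
q(D, Q) = -2 + Q**4
((-(6 + 1))*a(0, 0))*q(L, 9) = (-(6 + 1)*8)*(-2 + 9**4) = (-1*7*8)*(-2 + 6561) = -7*8*6559 = -56*6559 = -367304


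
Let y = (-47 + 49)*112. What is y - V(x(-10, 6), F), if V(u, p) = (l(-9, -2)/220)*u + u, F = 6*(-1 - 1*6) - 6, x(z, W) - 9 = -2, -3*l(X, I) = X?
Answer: 47719/220 ≈ 216.90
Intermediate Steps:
l(X, I) = -X/3
x(z, W) = 7 (x(z, W) = 9 - 2 = 7)
F = -48 (F = 6*(-1 - 6) - 6 = 6*(-7) - 6 = -42 - 6 = -48)
V(u, p) = 223*u/220 (V(u, p) = (-1/3*(-9)/220)*u + u = (3*(1/220))*u + u = 3*u/220 + u = 223*u/220)
y = 224 (y = 2*112 = 224)
y - V(x(-10, 6), F) = 224 - 223*7/220 = 224 - 1*1561/220 = 224 - 1561/220 = 47719/220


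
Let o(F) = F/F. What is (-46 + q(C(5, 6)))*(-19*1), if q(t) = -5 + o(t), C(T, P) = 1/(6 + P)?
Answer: 950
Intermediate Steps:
o(F) = 1
q(t) = -4 (q(t) = -5 + 1 = -4)
(-46 + q(C(5, 6)))*(-19*1) = (-46 - 4)*(-19*1) = -50*(-19) = 950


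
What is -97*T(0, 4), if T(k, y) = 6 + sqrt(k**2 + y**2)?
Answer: -970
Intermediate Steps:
-97*T(0, 4) = -97*(6 + sqrt(0**2 + 4**2)) = -97*(6 + sqrt(0 + 16)) = -97*(6 + sqrt(16)) = -97*(6 + 4) = -97*10 = -970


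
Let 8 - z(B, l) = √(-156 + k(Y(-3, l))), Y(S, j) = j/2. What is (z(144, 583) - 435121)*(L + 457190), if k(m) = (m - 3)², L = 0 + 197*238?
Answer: -219330020588 - 252038*√332305 ≈ -2.1948e+11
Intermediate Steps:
Y(S, j) = j/2 (Y(S, j) = j*(½) = j/2)
L = 46886 (L = 0 + 46886 = 46886)
k(m) = (-3 + m)²
z(B, l) = 8 - √(-156 + (-3 + l/2)²)
(z(144, 583) - 435121)*(L + 457190) = ((8 - √(-624 + (-6 + 583)²)/2) - 435121)*(46886 + 457190) = ((8 - √(-624 + 577²)/2) - 435121)*504076 = ((8 - √(-624 + 332929)/2) - 435121)*504076 = ((8 - √332305/2) - 435121)*504076 = (-435113 - √332305/2)*504076 = -219330020588 - 252038*√332305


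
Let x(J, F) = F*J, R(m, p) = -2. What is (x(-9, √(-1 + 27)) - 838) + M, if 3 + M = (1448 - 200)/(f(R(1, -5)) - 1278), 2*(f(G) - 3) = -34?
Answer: -271955/323 - 9*√26 ≈ -887.86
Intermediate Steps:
f(G) = -14 (f(G) = 3 + (½)*(-34) = 3 - 17 = -14)
M = -1281/323 (M = -3 + (1448 - 200)/(-14 - 1278) = -3 + 1248/(-1292) = -3 + 1248*(-1/1292) = -3 - 312/323 = -1281/323 ≈ -3.9659)
(x(-9, √(-1 + 27)) - 838) + M = (√(-1 + 27)*(-9) - 838) - 1281/323 = (√26*(-9) - 838) - 1281/323 = (-9*√26 - 838) - 1281/323 = (-838 - 9*√26) - 1281/323 = -271955/323 - 9*√26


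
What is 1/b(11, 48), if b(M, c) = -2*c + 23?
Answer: -1/73 ≈ -0.013699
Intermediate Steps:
b(M, c) = 23 - 2*c
1/b(11, 48) = 1/(23 - 2*48) = 1/(23 - 96) = 1/(-73) = -1/73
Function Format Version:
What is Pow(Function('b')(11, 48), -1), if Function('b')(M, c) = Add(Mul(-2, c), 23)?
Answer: Rational(-1, 73) ≈ -0.013699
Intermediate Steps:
Function('b')(M, c) = Add(23, Mul(-2, c))
Pow(Function('b')(11, 48), -1) = Pow(Add(23, Mul(-2, 48)), -1) = Pow(Add(23, -96), -1) = Pow(-73, -1) = Rational(-1, 73)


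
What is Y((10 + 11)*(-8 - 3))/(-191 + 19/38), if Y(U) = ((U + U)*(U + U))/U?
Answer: 616/127 ≈ 4.8504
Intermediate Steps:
Y(U) = 4*U (Y(U) = ((2*U)*(2*U))/U = (4*U²)/U = 4*U)
Y((10 + 11)*(-8 - 3))/(-191 + 19/38) = (4*((10 + 11)*(-8 - 3)))/(-191 + 19/38) = (4*(21*(-11)))/(-191 + 19*(1/38)) = (4*(-231))/(-191 + ½) = -924/(-381/2) = -2/381*(-924) = 616/127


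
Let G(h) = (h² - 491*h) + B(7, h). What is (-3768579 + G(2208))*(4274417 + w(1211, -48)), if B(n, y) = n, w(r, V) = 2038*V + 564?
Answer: 94253370548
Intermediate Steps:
w(r, V) = 564 + 2038*V
G(h) = 7 + h² - 491*h (G(h) = (h² - 491*h) + 7 = 7 + h² - 491*h)
(-3768579 + G(2208))*(4274417 + w(1211, -48)) = (-3768579 + (7 + 2208² - 491*2208))*(4274417 + (564 + 2038*(-48))) = (-3768579 + (7 + 4875264 - 1084128))*(4274417 + (564 - 97824)) = (-3768579 + 3791143)*(4274417 - 97260) = 22564*4177157 = 94253370548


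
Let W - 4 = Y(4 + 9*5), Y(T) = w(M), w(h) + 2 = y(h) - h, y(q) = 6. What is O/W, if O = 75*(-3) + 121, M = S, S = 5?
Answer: -104/3 ≈ -34.667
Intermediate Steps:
M = 5
O = -104 (O = -225 + 121 = -104)
w(h) = 4 - h (w(h) = -2 + (6 - h) = 4 - h)
Y(T) = -1 (Y(T) = 4 - 1*5 = 4 - 5 = -1)
W = 3 (W = 4 - 1 = 3)
O/W = -104/3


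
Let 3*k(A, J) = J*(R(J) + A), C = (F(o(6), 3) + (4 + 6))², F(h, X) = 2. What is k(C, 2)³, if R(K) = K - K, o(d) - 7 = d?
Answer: 884736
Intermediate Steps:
o(d) = 7 + d
R(K) = 0
C = 144 (C = (2 + (4 + 6))² = (2 + 10)² = 12² = 144)
k(A, J) = A*J/3 (k(A, J) = (J*(0 + A))/3 = (J*A)/3 = (A*J)/3 = A*J/3)
k(C, 2)³ = ((⅓)*144*2)³ = 96³ = 884736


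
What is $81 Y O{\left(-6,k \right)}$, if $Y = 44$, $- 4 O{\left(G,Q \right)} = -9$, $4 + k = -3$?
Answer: $8019$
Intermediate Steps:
$k = -7$ ($k = -4 - 3 = -7$)
$O{\left(G,Q \right)} = \frac{9}{4}$ ($O{\left(G,Q \right)} = \left(- \frac{1}{4}\right) \left(-9\right) = \frac{9}{4}$)
$81 Y O{\left(-6,k \right)} = 81 \cdot 44 \cdot \frac{9}{4} = 3564 \cdot \frac{9}{4} = 8019$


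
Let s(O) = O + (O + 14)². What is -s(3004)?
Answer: -9111328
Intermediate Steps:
s(O) = O + (14 + O)²
-s(3004) = -(3004 + (14 + 3004)²) = -(3004 + 3018²) = -(3004 + 9108324) = -1*9111328 = -9111328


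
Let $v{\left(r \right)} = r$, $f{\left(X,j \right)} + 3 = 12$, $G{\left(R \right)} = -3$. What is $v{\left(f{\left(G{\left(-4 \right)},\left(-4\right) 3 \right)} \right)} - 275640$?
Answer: $-275631$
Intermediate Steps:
$f{\left(X,j \right)} = 9$ ($f{\left(X,j \right)} = -3 + 12 = 9$)
$v{\left(f{\left(G{\left(-4 \right)},\left(-4\right) 3 \right)} \right)} - 275640 = 9 - 275640 = -275631$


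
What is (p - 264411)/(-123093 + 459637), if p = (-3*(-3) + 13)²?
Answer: -263927/336544 ≈ -0.78423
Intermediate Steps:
p = 484 (p = (9 + 13)² = 22² = 484)
(p - 264411)/(-123093 + 459637) = (484 - 264411)/(-123093 + 459637) = -263927/336544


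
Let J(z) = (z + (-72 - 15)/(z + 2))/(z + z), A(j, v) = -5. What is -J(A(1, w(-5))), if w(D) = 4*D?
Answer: 12/5 ≈ 2.4000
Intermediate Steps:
J(z) = (z - 87/(2 + z))/(2*z) (J(z) = (z - 87/(2 + z))/((2*z)) = (z - 87/(2 + z))*(1/(2*z)) = (z - 87/(2 + z))/(2*z))
-J(A(1, w(-5))) = -(-87 + (-5)**2 + 2*(-5))/(2*(-5)*(2 - 5)) = -(-1)*(-87 + 25 - 10)/(2*5*(-3)) = -(-1)*(-1)*(-72)/(2*5*3) = -1*(-12/5) = 12/5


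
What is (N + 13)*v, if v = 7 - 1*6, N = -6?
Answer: 7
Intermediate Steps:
v = 1 (v = 7 - 6 = 1)
(N + 13)*v = (-6 + 13)*1 = 7*1 = 7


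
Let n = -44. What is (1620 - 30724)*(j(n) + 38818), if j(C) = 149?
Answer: -1134095568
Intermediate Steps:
(1620 - 30724)*(j(n) + 38818) = (1620 - 30724)*(149 + 38818) = -29104*38967 = -1134095568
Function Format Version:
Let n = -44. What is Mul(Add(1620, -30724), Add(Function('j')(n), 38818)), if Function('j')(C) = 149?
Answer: -1134095568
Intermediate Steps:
Mul(Add(1620, -30724), Add(Function('j')(n), 38818)) = Mul(Add(1620, -30724), Add(149, 38818)) = Mul(-29104, 38967) = -1134095568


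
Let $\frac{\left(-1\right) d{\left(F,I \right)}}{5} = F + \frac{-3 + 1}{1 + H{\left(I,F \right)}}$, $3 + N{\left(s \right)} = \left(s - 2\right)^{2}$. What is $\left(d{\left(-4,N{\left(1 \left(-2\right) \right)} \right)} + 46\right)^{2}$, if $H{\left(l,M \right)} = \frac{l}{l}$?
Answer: $5041$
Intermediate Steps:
$H{\left(l,M \right)} = 1$
$N{\left(s \right)} = -3 + \left(-2 + s\right)^{2}$ ($N{\left(s \right)} = -3 + \left(s - 2\right)^{2} = -3 + \left(-2 + s\right)^{2}$)
$d{\left(F,I \right)} = 5 - 5 F$ ($d{\left(F,I \right)} = - 5 \left(F + \frac{-3 + 1}{1 + 1}\right) = - 5 \left(F - \frac{2}{2}\right) = - 5 \left(F - 1\right) = - 5 \left(-1 + F\right) = 5 - 5 F$)
$\left(d{\left(-4,N{\left(1 \left(-2\right) \right)} \right)} + 46\right)^{2} = \left(\left(5 - -20\right) + 46\right)^{2} = \left(\left(5 + 20\right) + 46\right)^{2} = \left(25 + 46\right)^{2} = 71^{2} = 5041$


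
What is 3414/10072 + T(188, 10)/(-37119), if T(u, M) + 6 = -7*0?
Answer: 21130783/62310428 ≈ 0.33912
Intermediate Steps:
T(u, M) = -6 (T(u, M) = -6 - 7*0 = -6 + 0 = -6)
3414/10072 + T(188, 10)/(-37119) = 3414/10072 - 6/(-37119) = 3414*(1/10072) - 6*(-1/37119) = 1707/5036 + 2/12373 = 21130783/62310428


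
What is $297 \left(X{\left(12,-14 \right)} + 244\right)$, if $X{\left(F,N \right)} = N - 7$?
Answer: $66231$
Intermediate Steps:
$X{\left(F,N \right)} = -7 + N$ ($X{\left(F,N \right)} = N - 7 = -7 + N$)
$297 \left(X{\left(12,-14 \right)} + 244\right) = 297 \left(\left(-7 - 14\right) + 244\right) = 297 \left(-21 + 244\right) = 297 \cdot 223 = 66231$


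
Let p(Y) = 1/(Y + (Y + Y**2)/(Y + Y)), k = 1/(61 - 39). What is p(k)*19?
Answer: 836/25 ≈ 33.440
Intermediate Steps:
k = 1/22 ≈ 0.045455
p(Y) = 1/(Y + (Y + Y**2)/(2*Y)) (p(Y) = 1/(Y + (Y + Y**2)/((2*Y))) = 1/(Y + (Y + Y**2)*(1/(2*Y))) = 1/(Y + (Y + Y**2)/(2*Y)))
p(k)*19 = (2/(1 + 3*(1/22)))*19 = (2/(1 + 3/22))*19 = (2/(25/22))*19 = (2*(22/25))*19 = (44/25)*19 = 836/25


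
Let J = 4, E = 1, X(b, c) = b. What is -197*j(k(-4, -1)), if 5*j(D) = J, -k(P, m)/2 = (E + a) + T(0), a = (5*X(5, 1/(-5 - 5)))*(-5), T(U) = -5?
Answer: -788/5 ≈ -157.60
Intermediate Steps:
a = -125 (a = (5*5)*(-5) = 25*(-5) = -125)
k(P, m) = 258 (k(P, m) = -2*((1 - 125) - 5) = -2*(-124 - 5) = -2*(-129) = 258)
j(D) = 4/5 (j(D) = (1/5)*4 = 4/5)
-197*j(k(-4, -1)) = -197*4/5 = -788/5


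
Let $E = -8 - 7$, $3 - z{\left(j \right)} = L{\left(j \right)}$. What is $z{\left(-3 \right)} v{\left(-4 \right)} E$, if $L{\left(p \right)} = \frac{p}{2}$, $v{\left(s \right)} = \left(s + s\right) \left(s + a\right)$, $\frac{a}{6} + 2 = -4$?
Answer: $-21600$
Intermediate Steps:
$a = -36$ ($a = -12 + 6 \left(-4\right) = -12 - 24 = -36$)
$v{\left(s \right)} = 2 s \left(-36 + s\right)$ ($v{\left(s \right)} = \left(s + s\right) \left(s - 36\right) = 2 s \left(-36 + s\right)$)
$L{\left(p \right)} = \frac{p}{2}$ ($L{\left(p \right)} = p \frac{1}{2} = \frac{p}{2}$)
$z{\left(j \right)} = 3 - \frac{j}{2}$
$E = -15$ ($E = -8 - 7 = -15$)
$z{\left(-3 \right)} v{\left(-4 \right)} E = \left(3 - - \frac{3}{2}\right) 2 \left(-4\right) \left(-36 - 4\right) \left(-15\right) = \left(3 + \frac{3}{2}\right) 2 \left(-4\right) \left(-40\right) \left(-15\right) = \frac{9}{2} \cdot 320 \left(-15\right) = 1440 \left(-15\right) = -21600$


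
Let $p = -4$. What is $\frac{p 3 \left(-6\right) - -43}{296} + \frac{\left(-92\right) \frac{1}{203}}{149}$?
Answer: $\frac{3451173}{8953112} \approx 0.38547$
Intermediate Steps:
$\frac{p 3 \left(-6\right) - -43}{296} + \frac{\left(-92\right) \frac{1}{203}}{149} = \frac{\left(-4\right) 3 \left(-6\right) - -43}{296} + \frac{\left(-92\right) \frac{1}{203}}{149} = \left(\left(-12\right) \left(-6\right) + 43\right) \frac{1}{296} + \left(-92\right) \frac{1}{203} \cdot \frac{1}{149} = \left(72 + 43\right) \frac{1}{296} - \frac{92}{30247} = 115 \cdot \frac{1}{296} - \frac{92}{30247} = \frac{115}{296} - \frac{92}{30247} = \frac{3451173}{8953112}$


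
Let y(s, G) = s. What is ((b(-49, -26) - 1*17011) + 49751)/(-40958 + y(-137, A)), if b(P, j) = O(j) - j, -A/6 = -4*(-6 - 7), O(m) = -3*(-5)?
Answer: -32781/41095 ≈ -0.79769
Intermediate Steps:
O(m) = 15
A = -312 (A = -(-24)*(-6 - 7) = -(-24)*(-13) = -6*52 = -312)
b(P, j) = 15 - j
((b(-49, -26) - 1*17011) + 49751)/(-40958 + y(-137, A)) = (((15 - 1*(-26)) - 1*17011) + 49751)/(-40958 - 137) = (((15 + 26) - 17011) + 49751)/(-41095) = ((41 - 17011) + 49751)*(-1/41095) = (-16970 + 49751)*(-1/41095) = 32781*(-1/41095) = -32781/41095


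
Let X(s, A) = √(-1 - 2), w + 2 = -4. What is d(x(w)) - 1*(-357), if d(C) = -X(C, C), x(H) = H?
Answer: 357 - I*√3 ≈ 357.0 - 1.732*I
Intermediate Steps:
w = -6 (w = -2 - 4 = -6)
X(s, A) = I*√3 (X(s, A) = √(-3) = I*√3)
d(C) = -I*√3
d(x(w)) - 1*(-357) = -I*√3 - 1*(-357) = -I*√3 + 357 = 357 - I*√3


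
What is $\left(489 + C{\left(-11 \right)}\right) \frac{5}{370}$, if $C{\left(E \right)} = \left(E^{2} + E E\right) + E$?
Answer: $\frac{360}{37} \approx 9.7297$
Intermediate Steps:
$C{\left(E \right)} = E + 2 E^{2}$ ($C{\left(E \right)} = \left(E^{2} + E^{2}\right) + E = 2 E^{2} + E = E + 2 E^{2}$)
$\left(489 + C{\left(-11 \right)}\right) \frac{5}{370} = \left(489 - 11 \left(1 + 2 \left(-11\right)\right)\right) \frac{5}{370} = \left(489 - 11 \left(1 - 22\right)\right) 5 \cdot \frac{1}{370} = \left(489 - -231\right) \frac{1}{74} = \left(489 + 231\right) \frac{1}{74} = 720 \cdot \frac{1}{74} = \frac{360}{37}$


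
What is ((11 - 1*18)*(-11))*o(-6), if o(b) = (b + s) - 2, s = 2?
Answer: -462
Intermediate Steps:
o(b) = b (o(b) = (b + 2) - 2 = (2 + b) - 2 = b)
((11 - 1*18)*(-11))*o(-6) = ((11 - 1*18)*(-11))*(-6) = ((11 - 18)*(-11))*(-6) = -7*(-11)*(-6) = 77*(-6) = -462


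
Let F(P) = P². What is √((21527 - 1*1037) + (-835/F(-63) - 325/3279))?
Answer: 10*√971531354471/68859 ≈ 143.14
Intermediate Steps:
√((21527 - 1*1037) + (-835/F(-63) - 325/3279)) = √((21527 - 1*1037) + (-835/((-63)²) - 325/3279)) = √((21527 - 1037) + (-835/3969 - 325*1/3279)) = √(20490 + (-835*1/3969 - 325/3279)) = √(20490 + (-835/3969 - 325/3279)) = √(20490 - 1342630/4338117) = √(88886674700/4338117) = 10*√971531354471/68859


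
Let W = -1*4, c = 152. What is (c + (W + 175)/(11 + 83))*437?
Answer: 6318583/94 ≈ 67219.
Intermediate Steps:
W = -4
(c + (W + 175)/(11 + 83))*437 = (152 + (-4 + 175)/(11 + 83))*437 = (152 + 171/94)*437 = (14459/94)*437 = 6318583/94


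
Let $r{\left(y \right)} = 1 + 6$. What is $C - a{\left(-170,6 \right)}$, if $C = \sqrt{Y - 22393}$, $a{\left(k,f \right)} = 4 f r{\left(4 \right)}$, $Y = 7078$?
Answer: $-168 + i \sqrt{15315} \approx -168.0 + 123.75 i$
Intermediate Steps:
$r{\left(y \right)} = 7$
$a{\left(k,f \right)} = 28 f$ ($a{\left(k,f \right)} = 4 f 7 = 28 f$)
$C = i \sqrt{15315}$ ($C = \sqrt{7078 - 22393} = \sqrt{-15315} = i \sqrt{15315} \approx 123.75 i$)
$C - a{\left(-170,6 \right)} = i \sqrt{15315} - 28 \cdot 6 = i \sqrt{15315} - 168 = -168 + i \sqrt{15315}$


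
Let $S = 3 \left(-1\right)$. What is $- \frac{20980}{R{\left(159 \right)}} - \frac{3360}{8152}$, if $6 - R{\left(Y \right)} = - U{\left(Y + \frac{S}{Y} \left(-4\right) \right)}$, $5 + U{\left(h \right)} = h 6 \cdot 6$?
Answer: $- \frac{1260565840}{309336811} \approx -4.0751$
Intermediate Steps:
$S = -3$
$U{\left(h \right)} = -5 + 36 h$ ($U{\left(h \right)} = -5 + h 6 \cdot 6 = -5 + 6 h 6 = -5 + 36 h$)
$R{\left(Y \right)} = 1 + 36 Y + \frac{432}{Y}$ ($R{\left(Y \right)} = 6 - - (-5 + 36 \left(Y + - \frac{3}{Y} \left(-4\right)\right)) = 6 - - (-5 + 36 \left(Y + \frac{12}{Y}\right)) = 6 - - (-5 + \left(36 Y + \frac{432}{Y}\right)) = 6 - - (-5 + 36 Y + \frac{432}{Y}) = 6 - \left(5 - \frac{432}{Y} - 36 Y\right) = 6 + \left(-5 + 36 Y + \frac{432}{Y}\right) = 1 + 36 Y + \frac{432}{Y}$)
$- \frac{20980}{R{\left(159 \right)}} - \frac{3360}{8152} = - \frac{20980}{1 + 36 \cdot 159 + \frac{432}{159}} - \frac{3360}{8152} = - \frac{20980}{1 + 5724 + 432 \cdot \frac{1}{159}} - \frac{420}{1019} = - \frac{20980}{1 + 5724 + \frac{144}{53}} - \frac{420}{1019} = - \frac{20980}{\frac{303569}{53}} - \frac{420}{1019} = \left(-20980\right) \frac{53}{303569} - \frac{420}{1019} = - \frac{1111940}{303569} - \frac{420}{1019} = - \frac{1260565840}{309336811}$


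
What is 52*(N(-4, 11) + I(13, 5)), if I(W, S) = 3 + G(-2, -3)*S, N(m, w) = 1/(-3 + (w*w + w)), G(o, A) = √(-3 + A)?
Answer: 20176/129 + 260*I*√6 ≈ 156.4 + 636.87*I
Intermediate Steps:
N(m, w) = 1/(-3 + w + w²) (N(m, w) = 1/(-3 + (w² + w)) = 1/(-3 + (w + w²)) = 1/(-3 + w + w²))
I(W, S) = 3 + I*S*√6 (I(W, S) = 3 + √(-3 - 3)*S = 3 + √(-6)*S = 3 + (I*√6)*S = 3 + I*S*√6)
52*(N(-4, 11) + I(13, 5)) = 52*(1/(-3 + 11 + 11²) + (3 + I*5*√6)) = 52*(1/(-3 + 11 + 121) + (3 + 5*I*√6)) = 52*(1/129 + (3 + 5*I*√6)) = 52*(388/129 + 5*I*√6) = 20176/129 + 260*I*√6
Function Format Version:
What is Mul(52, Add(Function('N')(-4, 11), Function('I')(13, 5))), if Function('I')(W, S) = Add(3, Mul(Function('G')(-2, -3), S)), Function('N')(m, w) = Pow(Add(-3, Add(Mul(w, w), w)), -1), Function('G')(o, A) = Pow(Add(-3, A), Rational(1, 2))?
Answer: Add(Rational(20176, 129), Mul(260, I, Pow(6, Rational(1, 2)))) ≈ Add(156.40, Mul(636.87, I))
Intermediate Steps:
Function('N')(m, w) = Pow(Add(-3, w, Pow(w, 2)), -1) (Function('N')(m, w) = Pow(Add(-3, Add(Pow(w, 2), w)), -1) = Pow(Add(-3, Add(w, Pow(w, 2))), -1) = Pow(Add(-3, w, Pow(w, 2)), -1))
Function('I')(W, S) = Add(3, Mul(I, S, Pow(6, Rational(1, 2)))) (Function('I')(W, S) = Add(3, Mul(Pow(Add(-3, -3), Rational(1, 2)), S)) = Add(3, Mul(Pow(-6, Rational(1, 2)), S)) = Add(3, Mul(Mul(I, Pow(6, Rational(1, 2))), S)) = Add(3, Mul(I, S, Pow(6, Rational(1, 2)))))
Mul(52, Add(Function('N')(-4, 11), Function('I')(13, 5))) = Mul(52, Add(Pow(Add(-3, 11, Pow(11, 2)), -1), Add(3, Mul(I, 5, Pow(6, Rational(1, 2)))))) = Mul(52, Add(Pow(Add(-3, 11, 121), -1), Add(3, Mul(5, I, Pow(6, Rational(1, 2)))))) = Mul(52, Add(Pow(129, -1), Add(3, Mul(5, I, Pow(6, Rational(1, 2)))))) = Mul(52, Add(Rational(1, 129), Add(3, Mul(5, I, Pow(6, Rational(1, 2)))))) = Mul(52, Add(Rational(388, 129), Mul(5, I, Pow(6, Rational(1, 2))))) = Add(Rational(20176, 129), Mul(260, I, Pow(6, Rational(1, 2))))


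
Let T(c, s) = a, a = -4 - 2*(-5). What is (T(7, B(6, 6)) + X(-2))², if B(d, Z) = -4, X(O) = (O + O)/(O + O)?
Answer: 49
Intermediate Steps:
X(O) = 1 (X(O) = (2*O)/((2*O)) = (2*O)*(1/(2*O)) = 1)
a = 6 (a = -4 + 10 = 6)
T(c, s) = 6
(T(7, B(6, 6)) + X(-2))² = (6 + 1)² = 7² = 49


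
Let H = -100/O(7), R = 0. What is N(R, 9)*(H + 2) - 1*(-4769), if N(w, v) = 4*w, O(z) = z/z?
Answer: 4769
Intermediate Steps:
O(z) = 1
H = -100 (H = -100/1 = -100*1 = -100)
N(R, 9)*(H + 2) - 1*(-4769) = (4*0)*(-100 + 2) - 1*(-4769) = 0*(-98) + 4769 = 0 + 4769 = 4769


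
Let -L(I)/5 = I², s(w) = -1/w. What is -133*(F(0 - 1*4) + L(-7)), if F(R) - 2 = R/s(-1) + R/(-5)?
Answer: 163723/5 ≈ 32745.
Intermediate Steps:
F(R) = 2 + 4*R/5 (F(R) = 2 + (R/((-1/(-1))) + R/(-5)) = 2 + (R/((-1*(-1))) + R*(-⅕)) = 2 + (R/1 - R/5) = 2 + (R*1 - R/5) = 2 + (R - R/5) = 2 + 4*R/5)
L(I) = -5*I²
-133*(F(0 - 1*4) + L(-7)) = -133*((2 + 4*(0 - 1*4)/5) - 5*(-7)²) = -133*((2 + 4*(0 - 4)/5) - 5*49) = -133*((2 + (⅘)*(-4)) - 245) = -133*((2 - 16/5) - 245) = -133*(-6/5 - 245) = -133*(-1231/5) = 163723/5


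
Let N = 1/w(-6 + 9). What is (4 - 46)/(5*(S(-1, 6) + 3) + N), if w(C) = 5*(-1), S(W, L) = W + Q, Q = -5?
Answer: 105/38 ≈ 2.7632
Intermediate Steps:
S(W, L) = -5 + W (S(W, L) = W - 5 = -5 + W)
w(C) = -5
N = -⅕ (N = 1/(-5) = -⅕ ≈ -0.20000)
(4 - 46)/(5*(S(-1, 6) + 3) + N) = (4 - 46)/(5*((-5 - 1) + 3) - ⅕) = -42/(5*(-6 + 3) - ⅕) = -42/(5*(-3) - ⅕) = -42/(-15 - ⅕) = -42/(-76/5) = -42*(-5/76) = 105/38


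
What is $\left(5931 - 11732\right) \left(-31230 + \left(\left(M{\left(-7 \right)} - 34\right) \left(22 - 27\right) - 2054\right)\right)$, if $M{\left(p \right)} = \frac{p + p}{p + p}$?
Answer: $192123319$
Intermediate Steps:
$M{\left(p \right)} = 1$ ($M{\left(p \right)} = \frac{2 p}{2 p} = 2 p \frac{1}{2 p} = 1$)
$\left(5931 - 11732\right) \left(-31230 + \left(\left(M{\left(-7 \right)} - 34\right) \left(22 - 27\right) - 2054\right)\right) = \left(5931 - 11732\right) \left(-31230 - \left(2054 - \left(1 - 34\right) \left(22 - 27\right)\right)\right) = - 5801 \left(-31230 - 1889\right) = \left(-5801\right) \left(-33119\right) = 192123319$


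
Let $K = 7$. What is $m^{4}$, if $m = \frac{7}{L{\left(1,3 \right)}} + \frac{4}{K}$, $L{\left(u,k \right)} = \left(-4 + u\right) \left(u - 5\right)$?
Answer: $\frac{88529281}{49787136} \approx 1.7782$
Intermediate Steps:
$L{\left(u,k \right)} = \left(-5 + u\right) \left(-4 + u\right)$ ($L{\left(u,k \right)} = \left(-4 + u\right) \left(-5 + u\right) = \left(-5 + u\right) \left(-4 + u\right)$)
$m = \frac{97}{84}$ ($m = \frac{7}{20 + 1^{2} - 9} + \frac{4}{7} = \frac{7}{20 + 1 - 9} + 4 \cdot \frac{1}{7} = \frac{7}{12} + \frac{4}{7} = \frac{97}{84} \approx 1.1548$)
$m^{4} = \left(\frac{97}{84}\right)^{4} = \frac{88529281}{49787136}$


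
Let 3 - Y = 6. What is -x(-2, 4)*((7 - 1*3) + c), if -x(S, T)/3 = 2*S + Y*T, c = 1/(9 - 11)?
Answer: -168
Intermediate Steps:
Y = -3 (Y = 3 - 1*6 = 3 - 6 = -3)
c = -½ (c = 1/(-2) = -½ ≈ -0.50000)
x(S, T) = -6*S + 9*T (x(S, T) = -3*(2*S - 3*T) = -3*(-3*T + 2*S) = -6*S + 9*T)
-x(-2, 4)*((7 - 1*3) + c) = -(-6*(-2) + 9*4)*((7 - 1*3) - ½) = -(12 + 36)*((7 - 3) - ½) = -48*(4 - ½) = -48*7/2 = -1*168 = -168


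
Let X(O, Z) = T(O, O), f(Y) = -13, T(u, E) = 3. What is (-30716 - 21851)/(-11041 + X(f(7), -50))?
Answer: 52567/11038 ≈ 4.7624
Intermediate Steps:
X(O, Z) = 3
(-30716 - 21851)/(-11041 + X(f(7), -50)) = (-30716 - 21851)/(-11041 + 3) = -52567/(-11038) = -52567*(-1/11038) = 52567/11038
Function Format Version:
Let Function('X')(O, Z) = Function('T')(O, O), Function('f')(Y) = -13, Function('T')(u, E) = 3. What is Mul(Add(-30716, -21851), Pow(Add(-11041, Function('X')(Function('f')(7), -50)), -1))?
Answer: Rational(52567, 11038) ≈ 4.7624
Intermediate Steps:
Function('X')(O, Z) = 3
Mul(Add(-30716, -21851), Pow(Add(-11041, Function('X')(Function('f')(7), -50)), -1)) = Mul(Add(-30716, -21851), Pow(Add(-11041, 3), -1)) = Mul(-52567, Pow(-11038, -1)) = Mul(-52567, Rational(-1, 11038)) = Rational(52567, 11038)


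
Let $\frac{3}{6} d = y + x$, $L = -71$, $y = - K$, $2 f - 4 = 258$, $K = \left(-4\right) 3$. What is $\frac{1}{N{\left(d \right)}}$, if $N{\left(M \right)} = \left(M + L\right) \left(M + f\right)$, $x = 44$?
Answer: $\frac{1}{9963} \approx 0.00010037$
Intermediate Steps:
$K = -12$
$f = 131$ ($f = 2 + \frac{1}{2} \cdot 258 = 2 + 129 = 131$)
$y = 12$ ($y = \left(-1\right) \left(-12\right) = 12$)
$d = 112$ ($d = 2 \left(12 + 44\right) = 2 \cdot 56 = 112$)
$N{\left(M \right)} = \left(-71 + M\right) \left(131 + M\right)$ ($N{\left(M \right)} = \left(M - 71\right) \left(M + 131\right) = \left(-71 + M\right) \left(131 + M\right)$)
$\frac{1}{N{\left(d \right)}} = \frac{1}{-9301 + 112^{2} + 60 \cdot 112} = \frac{1}{-9301 + 12544 + 6720} = \frac{1}{9963}$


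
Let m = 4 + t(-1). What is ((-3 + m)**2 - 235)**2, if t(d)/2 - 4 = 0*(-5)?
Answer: 23716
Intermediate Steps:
t(d) = 8 (t(d) = 8 + 2*(0*(-5)) = 8 + 2*0 = 8 + 0 = 8)
m = 12 (m = 4 + 8 = 12)
((-3 + m)**2 - 235)**2 = ((-3 + 12)**2 - 235)**2 = (9**2 - 235)**2 = (81 - 235)**2 = (-154)**2 = 23716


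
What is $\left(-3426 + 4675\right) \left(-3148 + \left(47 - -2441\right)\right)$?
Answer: $-824340$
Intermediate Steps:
$\left(-3426 + 4675\right) \left(-3148 + \left(47 - -2441\right)\right) = 1249 \left(-3148 + \left(47 + 2441\right)\right) = 1249 \left(-3148 + 2488\right) = 1249 \left(-660\right) = -824340$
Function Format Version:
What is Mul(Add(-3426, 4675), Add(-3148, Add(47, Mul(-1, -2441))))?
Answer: -824340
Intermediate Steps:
Mul(Add(-3426, 4675), Add(-3148, Add(47, Mul(-1, -2441)))) = Mul(1249, Add(-3148, Add(47, 2441))) = Mul(1249, Add(-3148, 2488)) = Mul(1249, -660) = -824340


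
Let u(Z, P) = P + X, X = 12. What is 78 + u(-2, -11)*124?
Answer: 202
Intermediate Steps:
u(Z, P) = 12 + P (u(Z, P) = P + 12 = 12 + P)
78 + u(-2, -11)*124 = 78 + (12 - 11)*124 = 78 + 1*124 = 78 + 124 = 202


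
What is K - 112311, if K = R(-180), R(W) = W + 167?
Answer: -112324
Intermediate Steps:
R(W) = 167 + W
K = -13 (K = 167 - 180 = -13)
K - 112311 = -13 - 112311 = -112324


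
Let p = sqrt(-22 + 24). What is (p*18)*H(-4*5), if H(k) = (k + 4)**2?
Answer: 4608*sqrt(2) ≈ 6516.7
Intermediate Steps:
p = sqrt(2) ≈ 1.4142
H(k) = (4 + k)**2
(p*18)*H(-4*5) = (sqrt(2)*18)*(4 - 4*5)**2 = (18*sqrt(2))*(4 - 20)**2 = (18*sqrt(2))*(-16)**2 = (18*sqrt(2))*256 = 4608*sqrt(2)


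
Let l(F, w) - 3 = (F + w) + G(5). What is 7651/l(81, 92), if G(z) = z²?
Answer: 7651/201 ≈ 38.065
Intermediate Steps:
l(F, w) = 28 + F + w (l(F, w) = 3 + ((F + w) + 5²) = 3 + ((F + w) + 25) = 3 + (25 + F + w) = 28 + F + w)
7651/l(81, 92) = 7651/(28 + 81 + 92) = 7651/201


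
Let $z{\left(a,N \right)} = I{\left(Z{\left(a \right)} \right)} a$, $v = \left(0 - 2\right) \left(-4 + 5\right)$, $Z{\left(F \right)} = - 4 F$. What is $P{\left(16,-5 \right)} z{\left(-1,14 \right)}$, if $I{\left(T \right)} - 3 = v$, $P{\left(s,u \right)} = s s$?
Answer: $-256$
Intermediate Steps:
$P{\left(s,u \right)} = s^{2}$
$v = -2$ ($v = \left(-2\right) 1 = -2$)
$I{\left(T \right)} = 1$ ($I{\left(T \right)} = 3 - 2 = 1$)
$z{\left(a,N \right)} = a$ ($z{\left(a,N \right)} = 1 a = a$)
$P{\left(16,-5 \right)} z{\left(-1,14 \right)} = 16^{2} \left(-1\right) = 256 \left(-1\right) = -256$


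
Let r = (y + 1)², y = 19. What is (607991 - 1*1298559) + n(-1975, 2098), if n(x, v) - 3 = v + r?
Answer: -688067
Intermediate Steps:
r = 400 (r = (19 + 1)² = 20² = 400)
n(x, v) = 403 + v (n(x, v) = 3 + (v + 400) = 3 + (400 + v) = 403 + v)
(607991 - 1*1298559) + n(-1975, 2098) = (607991 - 1*1298559) + (403 + 2098) = (607991 - 1298559) + 2501 = -690568 + 2501 = -688067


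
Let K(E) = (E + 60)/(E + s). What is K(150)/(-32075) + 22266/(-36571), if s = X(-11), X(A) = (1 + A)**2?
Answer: -17855316741/29325370625 ≈ -0.60887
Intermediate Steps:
s = 100 (s = (1 - 11)**2 = (-10)**2 = 100)
K(E) = (60 + E)/(100 + E) (K(E) = (E + 60)/(E + 100) = (60 + E)/(100 + E))
K(150)/(-32075) + 22266/(-36571) = ((60 + 150)/(100 + 150))/(-32075) + 22266/(-36571) = (210/250)*(-1/32075) + 22266*(-1/36571) = ((1/250)*210)*(-1/32075) - 22266/36571 = (21/25)*(-1/32075) - 22266/36571 = -21/801875 - 22266/36571 = -17855316741/29325370625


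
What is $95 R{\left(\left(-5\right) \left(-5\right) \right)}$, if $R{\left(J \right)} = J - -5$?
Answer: $2850$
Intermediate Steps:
$R{\left(J \right)} = 5 + J$ ($R{\left(J \right)} = J + 5 = 5 + J$)
$95 R{\left(\left(-5\right) \left(-5\right) \right)} = 95 \left(5 - -25\right) = 95 \left(5 + 25\right) = 95 \cdot 30 = 2850$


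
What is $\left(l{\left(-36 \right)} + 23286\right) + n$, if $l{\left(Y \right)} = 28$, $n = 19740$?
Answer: $43054$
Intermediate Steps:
$\left(l{\left(-36 \right)} + 23286\right) + n = \left(28 + 23286\right) + 19740 = 23314 + 19740 = 43054$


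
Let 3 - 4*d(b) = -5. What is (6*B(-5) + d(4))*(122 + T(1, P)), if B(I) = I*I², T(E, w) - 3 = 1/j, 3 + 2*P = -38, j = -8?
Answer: -186813/2 ≈ -93407.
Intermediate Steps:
d(b) = 2 (d(b) = ¾ - ¼*(-5) = ¾ + 5/4 = 2)
P = -41/2 (P = -3/2 + (½)*(-38) = -3/2 - 19 = -41/2 ≈ -20.500)
T(E, w) = 23/8 (T(E, w) = 3 + 1/(-8) = 3 - ⅛ = 23/8)
B(I) = I³
(6*B(-5) + d(4))*(122 + T(1, P)) = (6*(-5)³ + 2)*(122 + 23/8) = (6*(-125) + 2)*(999/8) = (-750 + 2)*(999/8) = -748*999/8 = -186813/2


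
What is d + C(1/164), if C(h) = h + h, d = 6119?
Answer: 501759/82 ≈ 6119.0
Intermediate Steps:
C(h) = 2*h
d + C(1/164) = 6119 + 2/164 = 6119 + 2*(1/164) = 6119 + 1/82 = 501759/82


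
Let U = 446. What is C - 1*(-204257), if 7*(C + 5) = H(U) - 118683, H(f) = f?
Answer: 187361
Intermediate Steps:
C = -16896 (C = -5 + (446 - 118683)/7 = -5 + (1/7)*(-118237) = -5 - 16891 = -16896)
C - 1*(-204257) = -16896 - 1*(-204257) = -16896 + 204257 = 187361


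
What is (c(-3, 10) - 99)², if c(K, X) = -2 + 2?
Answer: 9801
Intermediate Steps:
c(K, X) = 0
(c(-3, 10) - 99)² = (0 - 99)² = (-99)² = 9801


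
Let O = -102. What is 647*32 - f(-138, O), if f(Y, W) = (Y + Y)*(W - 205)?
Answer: -64028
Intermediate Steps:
f(Y, W) = 2*Y*(-205 + W) (f(Y, W) = (2*Y)*(-205 + W) = 2*Y*(-205 + W))
647*32 - f(-138, O) = 647*32 - 2*(-138)*(-205 - 102) = 20704 - 2*(-138)*(-307) = 20704 - 1*84732 = 20704 - 84732 = -64028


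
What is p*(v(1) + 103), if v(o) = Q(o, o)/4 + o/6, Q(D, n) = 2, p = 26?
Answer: 8086/3 ≈ 2695.3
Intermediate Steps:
v(o) = ½ + o/6 (v(o) = 2/4 + o/6 = 2*(¼) + o*(⅙) = ½ + o/6)
p*(v(1) + 103) = 26*((½ + (⅙)*1) + 103) = 26*((½ + ⅙) + 103) = 26*(⅔ + 103) = 26*(311/3) = 8086/3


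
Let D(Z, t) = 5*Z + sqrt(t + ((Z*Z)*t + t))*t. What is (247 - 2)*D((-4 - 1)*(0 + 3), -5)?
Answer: -18375 - 1225*I*sqrt(1135) ≈ -18375.0 - 41270.0*I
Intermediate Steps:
D(Z, t) = 5*Z + t*sqrt(2*t + t*Z**2) (D(Z, t) = 5*Z + sqrt(t + (Z**2*t + t))*t = 5*Z + sqrt(t + (t*Z**2 + t))*t = 5*Z + sqrt(t + (t + t*Z**2))*t = 5*Z + sqrt(2*t + t*Z**2)*t = 5*Z + t*sqrt(2*t + t*Z**2))
(247 - 2)*D((-4 - 1)*(0 + 3), -5) = (247 - 2)*(5*((-4 - 1)*(0 + 3)) - 5*I*sqrt(5)*sqrt(2 + ((-4 - 1)*(0 + 3))**2)) = 245*(5*(-5*3) - 5*I*sqrt(5)*sqrt(2 + (-5*3)**2)) = 245*(5*(-15) - 5*I*sqrt(5)*sqrt(2 + (-15)**2)) = 245*(-75 - 5*I*sqrt(5)*sqrt(2 + 225)) = 245*(-75 - 5*I*sqrt(1135)) = -18375 - 1225*I*sqrt(1135)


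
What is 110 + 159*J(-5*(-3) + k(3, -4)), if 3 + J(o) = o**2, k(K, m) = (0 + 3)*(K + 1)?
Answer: 115544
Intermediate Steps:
k(K, m) = 3 + 3*K (k(K, m) = 3*(1 + K) = 3 + 3*K)
J(o) = -3 + o**2
110 + 159*J(-5*(-3) + k(3, -4)) = 110 + 159*(-3 + (-5*(-3) + (3 + 3*3))**2) = 110 + 159*(-3 + (15 + (3 + 9))**2) = 110 + 159*(-3 + (15 + 12)**2) = 110 + 159*(-3 + 27**2) = 110 + 159*(-3 + 729) = 110 + 159*726 = 110 + 115434 = 115544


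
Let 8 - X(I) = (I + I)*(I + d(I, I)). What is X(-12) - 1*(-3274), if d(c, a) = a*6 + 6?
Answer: 1410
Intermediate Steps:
d(c, a) = 6 + 6*a (d(c, a) = 6*a + 6 = 6 + 6*a)
X(I) = 8 - 2*I*(6 + 7*I) (X(I) = 8 - (I + I)*(I + (6 + 6*I)) = 8 - 2*I*(6 + 7*I))
X(-12) - 1*(-3274) = (8 - 14*(-12)² - 12*(-12)) - 1*(-3274) = (8 - 14*144 + 144) + 3274 = (8 - 2016 + 144) + 3274 = -1864 + 3274 = 1410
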